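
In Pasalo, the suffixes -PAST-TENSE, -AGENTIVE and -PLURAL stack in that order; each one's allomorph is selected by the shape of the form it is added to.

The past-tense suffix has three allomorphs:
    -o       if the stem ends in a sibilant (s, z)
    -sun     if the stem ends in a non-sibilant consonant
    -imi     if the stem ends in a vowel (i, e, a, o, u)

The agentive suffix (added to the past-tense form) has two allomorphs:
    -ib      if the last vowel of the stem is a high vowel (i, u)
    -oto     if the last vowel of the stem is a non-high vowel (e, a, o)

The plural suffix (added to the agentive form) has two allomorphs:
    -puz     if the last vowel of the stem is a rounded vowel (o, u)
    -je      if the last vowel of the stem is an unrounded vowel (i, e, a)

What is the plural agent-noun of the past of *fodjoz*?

Since the final sound of *fodjoz* is /z/ (a sibilant), it takes -o, giving *fodjozo*.
The past-tense form *fodjozo*: last vowel = /o/, a non-high vowel → -oto → *fodjozooto*.
The agentive form *fodjozooto*: last vowel = /o/, a rounded vowel → -puz → *fodjozootopuz*.

fodjozootopuz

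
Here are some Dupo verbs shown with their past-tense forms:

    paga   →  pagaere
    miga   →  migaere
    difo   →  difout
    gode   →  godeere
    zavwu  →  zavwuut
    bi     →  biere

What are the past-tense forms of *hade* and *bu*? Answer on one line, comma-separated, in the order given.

Looking at the last vowel of each stem: -ut when the last vowel of the stem is a rounded vowel (*difo*, *zavwu*); -ere when the last vowel of the stem is an unrounded vowel (*paga*, *miga*, *gode*, *bi*).
*hade*: last vowel = /e/, an unrounded vowel → -ere → *hadeere*.
*bu*: last vowel = /u/, a rounded vowel → -ut → *buut*.

hadeere, buut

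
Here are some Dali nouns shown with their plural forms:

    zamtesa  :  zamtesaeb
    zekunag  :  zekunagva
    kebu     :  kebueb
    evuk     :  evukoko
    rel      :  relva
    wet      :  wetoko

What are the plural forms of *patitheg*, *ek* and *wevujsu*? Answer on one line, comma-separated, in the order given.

Looking at the final sound of each stem: -oko when the stem ends in a voiceless consonant (*evuk*, *wet*); -va when the stem ends in a voiced consonant (*zekunag*, *rel*); -eb when the stem ends in a vowel (*zamtesa*, *kebu*).
*patitheg*: final sound = /g/, a voiced consonant → -va → *patithegva*.
The final sound of *ek* is /k/, which is a voiceless consonant, so the suffix is -oko, giving *ekoko*.
*wevujsu*: final sound = /u/, a vowel → -eb → *wevujsueb*.

patithegva, ekoko, wevujsueb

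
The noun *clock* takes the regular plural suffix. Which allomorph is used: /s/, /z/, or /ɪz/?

The stem *clock* ends in a voiceless non-sibilant consonant.
The plural suffix surfaces as /ɪz/ after sibilants, /s/ after other voiceless consonants, and /z/ after other voiced sounds.
So the plural -s on *clock* is pronounced /s/.

/s/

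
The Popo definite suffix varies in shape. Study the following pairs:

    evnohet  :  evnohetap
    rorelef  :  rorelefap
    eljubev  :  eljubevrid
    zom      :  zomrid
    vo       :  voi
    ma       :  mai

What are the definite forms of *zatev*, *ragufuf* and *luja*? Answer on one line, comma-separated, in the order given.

zatevrid, ragufufap, lujai

The pattern is voicing of the final sound: -ap when the stem ends in a voiceless consonant (*evnohet*, *rorelef*); -rid when the stem ends in a voiced consonant (*eljubev*, *zom*); -i when the stem ends in a vowel (*vo*, *ma*).
*zatev* — final sound /v/ (a voiced consonant) → -rid → *zatevrid*.
*ragufuf*: final sound = /f/, a voiceless consonant → -ap → *ragufufap*.
*luja*: final sound = /a/, a vowel → -i → *lujai*.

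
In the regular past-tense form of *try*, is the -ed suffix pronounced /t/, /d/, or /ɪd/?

The stem *try* ends in a voiced sound other than /d/.
The -ed suffix is realized as /ɪd/ after /t, d/; as /t/ after other voiceless consonants; and as /d/ after other voiced sounds.
So -ed on *try* is pronounced /d/.

/d/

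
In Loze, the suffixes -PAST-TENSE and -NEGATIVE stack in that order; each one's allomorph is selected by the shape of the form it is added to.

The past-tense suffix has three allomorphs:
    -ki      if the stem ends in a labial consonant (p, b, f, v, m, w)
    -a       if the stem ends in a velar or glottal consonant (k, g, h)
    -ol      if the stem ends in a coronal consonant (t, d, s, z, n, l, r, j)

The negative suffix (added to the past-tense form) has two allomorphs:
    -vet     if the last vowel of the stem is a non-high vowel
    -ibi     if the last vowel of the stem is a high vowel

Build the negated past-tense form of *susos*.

*susos* — final consonant /s/ (coronal) → -ol → *susosol*.
Since the last vowel of the past-tense form *susosol* is /o/ (a non-high vowel), it takes -vet, giving *susosolvet*.

susosolvet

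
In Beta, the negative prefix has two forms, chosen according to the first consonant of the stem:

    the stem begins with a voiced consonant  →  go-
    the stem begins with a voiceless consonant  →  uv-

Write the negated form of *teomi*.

*teomi* — first consonant /t/ (voiceless) → uv- → *uvteomi*.

uvteomi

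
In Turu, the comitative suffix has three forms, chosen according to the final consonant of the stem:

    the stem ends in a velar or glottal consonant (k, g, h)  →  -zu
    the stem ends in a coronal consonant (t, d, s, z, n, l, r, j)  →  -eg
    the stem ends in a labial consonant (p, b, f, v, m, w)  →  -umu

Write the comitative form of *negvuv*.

negvuvumu

*negvuv*: final consonant = /v/, labial → -umu → *negvuvumu*.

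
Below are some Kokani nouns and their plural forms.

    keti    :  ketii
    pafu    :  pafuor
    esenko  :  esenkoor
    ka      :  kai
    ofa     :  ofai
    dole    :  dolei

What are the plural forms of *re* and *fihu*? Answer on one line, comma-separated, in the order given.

rei, fihuor

The suffix is conditioned by the last vowel: -or when the last vowel of the stem is a rounded vowel (*pafu*, *esenko*); -i when the last vowel of the stem is an unrounded vowel (*keti*, *ka*, *ofa*, *dole*).
*re*: last vowel = /e/, an unrounded vowel → -i → *rei*.
Since the last vowel of *fihu* is /u/ (a rounded vowel), it takes -or, giving *fihuor*.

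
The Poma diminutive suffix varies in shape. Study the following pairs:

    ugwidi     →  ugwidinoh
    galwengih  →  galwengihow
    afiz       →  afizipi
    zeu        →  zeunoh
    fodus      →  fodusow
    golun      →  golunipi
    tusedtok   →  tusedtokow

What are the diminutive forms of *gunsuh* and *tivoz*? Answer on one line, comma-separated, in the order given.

The pattern is voicing of the final sound: -ow when the stem ends in a voiceless consonant (*galwengih*, *fodus*, *tusedtok*); -ipi when the stem ends in a voiced consonant (*afiz*, *golun*); -noh when the stem ends in a vowel (*ugwidi*, *zeu*).
The final sound of *gunsuh* is /h/, which is a voiceless consonant, so the suffix is -ow, giving *gunsuhow*.
The final sound of *tivoz* is /z/, which is a voiced consonant, so the suffix is -ipi, giving *tivozipi*.

gunsuhow, tivozipi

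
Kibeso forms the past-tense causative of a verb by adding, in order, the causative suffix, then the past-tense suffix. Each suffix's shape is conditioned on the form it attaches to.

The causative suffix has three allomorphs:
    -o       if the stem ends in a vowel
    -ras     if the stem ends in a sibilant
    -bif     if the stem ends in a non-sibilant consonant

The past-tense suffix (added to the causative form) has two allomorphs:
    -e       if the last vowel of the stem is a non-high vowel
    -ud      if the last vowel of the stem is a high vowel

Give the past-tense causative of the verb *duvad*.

duvadbifud

The final sound of *duvad* is /d/, which is a non-sibilant consonant, so the causative suffix is -bif, giving *duvadbif*.
Since the last vowel of the causative form *duvadbif* is /i/ (a high vowel), it takes -ud, giving *duvadbifud*.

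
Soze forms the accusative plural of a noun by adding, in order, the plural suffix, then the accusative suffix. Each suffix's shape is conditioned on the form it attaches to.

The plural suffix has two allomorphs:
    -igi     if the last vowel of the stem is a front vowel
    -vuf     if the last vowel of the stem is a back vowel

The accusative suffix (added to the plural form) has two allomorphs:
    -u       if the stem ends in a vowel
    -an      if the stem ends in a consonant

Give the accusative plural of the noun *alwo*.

alwovufan

Since the last vowel of *alwo* is /o/ (a back vowel), it takes -vuf, giving *alwovuf*.
The final sound of the plural form *alwovuf* is /f/, which is a consonant, so the accusative suffix is -an, giving *alwovufan*.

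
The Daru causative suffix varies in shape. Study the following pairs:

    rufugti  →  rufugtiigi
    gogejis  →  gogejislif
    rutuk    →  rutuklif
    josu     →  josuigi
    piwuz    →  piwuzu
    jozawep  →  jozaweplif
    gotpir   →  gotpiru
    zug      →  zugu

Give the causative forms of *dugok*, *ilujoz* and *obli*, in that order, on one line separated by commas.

Looking at the final sound of each stem: -lif when the stem ends in a voiceless consonant (*gogejis*, *rutuk*, *jozawep*); -u when the stem ends in a voiced consonant (*piwuz*, *gotpir*, *zug*); -igi when the stem ends in a vowel (*rufugti*, *josu*).
The final sound of *dugok* is /k/, which is a voiceless consonant, so the suffix is -lif, giving *dugoklif*.
The final sound of *ilujoz* is /z/, which is a voiced consonant, so the suffix is -u, giving *ilujozu*.
Since the final sound of *obli* is /i/ (a vowel), it takes -igi, giving *obliigi*.

dugoklif, ilujozu, obliigi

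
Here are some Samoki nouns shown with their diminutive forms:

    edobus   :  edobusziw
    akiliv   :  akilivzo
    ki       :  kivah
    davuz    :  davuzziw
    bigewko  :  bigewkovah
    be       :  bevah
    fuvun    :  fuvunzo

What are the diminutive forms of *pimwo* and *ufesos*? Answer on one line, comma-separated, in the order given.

The alternation tracks the final sound of the stem — -ziw when the stem ends in a sibilant (*edobus*, *davuz*); -zo when the stem ends in a non-sibilant consonant (*akiliv*, *fuvun*); -vah when the stem ends in a vowel (*ki*, *bigewko*, *be*).
*pimwo* — final sound /o/ (a vowel) → -vah → *pimwovah*.
The final sound of *ufesos* is /s/, which is a sibilant, so the suffix is -ziw, giving *ufesosziw*.

pimwovah, ufesosziw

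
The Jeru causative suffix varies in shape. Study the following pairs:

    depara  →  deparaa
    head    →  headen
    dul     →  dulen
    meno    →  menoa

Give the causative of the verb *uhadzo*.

uhadzoa

Looking at the final sound of each stem: -en when the stem ends in a consonant (*head*, *dul*); -a when the stem ends in a vowel (*depara*, *meno*).
Since the final sound of *uhadzo* is /o/ (a vowel), it takes -a, giving *uhadzoa*.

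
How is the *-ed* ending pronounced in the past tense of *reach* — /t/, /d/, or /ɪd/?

/t/

The stem *reach* ends in a voiceless consonant other than /t/.
The -ed suffix is realized as /ɪd/ after /t, d/; as /t/ after other voiceless consonants; and as /d/ after other voiced sounds.
So -ed on *reach* is pronounced /t/.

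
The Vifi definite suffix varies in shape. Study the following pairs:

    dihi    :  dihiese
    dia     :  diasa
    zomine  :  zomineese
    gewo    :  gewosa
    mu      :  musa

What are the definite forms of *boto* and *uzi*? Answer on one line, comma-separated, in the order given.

Looking at the last vowel of each stem: -ese when the last vowel of the stem is a front vowel (*dihi*, *zomine*); -sa when the last vowel of the stem is a back vowel (*dia*, *gewo*, *mu*).
The last vowel of *boto* is /o/, which is a back vowel, so the suffix is -sa, giving *botosa*.
*uzi*: last vowel = /i/, a front vowel → -ese → *uziese*.

botosa, uziese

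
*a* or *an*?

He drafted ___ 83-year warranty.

The indefinite article is chosen by the initial *sound* of the following word, not its spelling.
The number *83* is spoken "eighty-…", beginning with /ˈeɪti/ — a vowel sound.
So the article is *an*: He drafted an 83-year warranty.

an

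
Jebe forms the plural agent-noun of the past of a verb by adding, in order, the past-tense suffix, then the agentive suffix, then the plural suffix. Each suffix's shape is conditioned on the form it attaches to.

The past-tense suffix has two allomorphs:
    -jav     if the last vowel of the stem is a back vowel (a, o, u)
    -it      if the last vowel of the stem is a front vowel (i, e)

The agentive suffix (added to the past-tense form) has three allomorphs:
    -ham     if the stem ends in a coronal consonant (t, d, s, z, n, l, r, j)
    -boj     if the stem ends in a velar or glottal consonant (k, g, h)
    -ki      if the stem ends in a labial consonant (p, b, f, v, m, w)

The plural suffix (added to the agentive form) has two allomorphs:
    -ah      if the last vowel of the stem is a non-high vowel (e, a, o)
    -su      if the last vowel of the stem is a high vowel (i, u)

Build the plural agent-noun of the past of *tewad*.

tewadjavkisu

The last vowel of *tewad* is /a/, which is a back vowel, so the past-tense suffix is -jav, giving *tewadjav*.
Since the final consonant of the past-tense form *tewadjav* is /v/ (labial), it takes -ki, giving *tewadjavki*.
The agentive form *tewadjavki* — last vowel /i/ (a high vowel) → -su → *tewadjavkisu*.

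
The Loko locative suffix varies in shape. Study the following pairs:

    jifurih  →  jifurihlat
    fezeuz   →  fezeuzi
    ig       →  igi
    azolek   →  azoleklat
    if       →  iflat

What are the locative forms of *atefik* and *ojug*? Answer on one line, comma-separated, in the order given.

atefiklat, ojugi

Looking at the final consonant of each stem: -lat when the stem ends in a voiceless consonant (*jifurih*, *azolek*, *if*); -i when the stem ends in a voiced consonant (*fezeuz*, *ig*).
*atefik* — final consonant /k/ (voiceless) → -lat → *atefiklat*.
The final consonant of *ojug* is /g/, which is voiced, so the suffix is -i, giving *ojugi*.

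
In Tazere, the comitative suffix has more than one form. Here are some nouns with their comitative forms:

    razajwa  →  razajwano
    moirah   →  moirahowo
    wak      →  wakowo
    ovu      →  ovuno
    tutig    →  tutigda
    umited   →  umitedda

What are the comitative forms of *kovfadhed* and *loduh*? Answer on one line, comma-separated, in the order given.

The suffix is conditioned by the final sound: -owo when the stem ends in a voiceless consonant (*moirah*, *wak*); -da when the stem ends in a voiced consonant (*tutig*, *umited*); -no when the stem ends in a vowel (*razajwa*, *ovu*).
*kovfadhed*: final sound = /d/, a voiced consonant → -da → *kovfadhedda*.
*loduh*: final sound = /h/, a voiceless consonant → -owo → *loduhowo*.

kovfadhedda, loduhowo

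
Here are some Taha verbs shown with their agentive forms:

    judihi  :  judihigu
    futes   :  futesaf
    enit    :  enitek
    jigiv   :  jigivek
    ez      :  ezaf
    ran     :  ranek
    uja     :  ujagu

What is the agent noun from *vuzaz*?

The pattern is sibilance of the final sound: -af when the stem ends in a sibilant (*futes*, *ez*); -ek when the stem ends in a non-sibilant consonant (*enit*, *jigiv*, *ran*); -gu when the stem ends in a vowel (*judihi*, *uja*).
*vuzaz* — final sound /z/ (a sibilant) → -af → *vuzazaf*.

vuzazaf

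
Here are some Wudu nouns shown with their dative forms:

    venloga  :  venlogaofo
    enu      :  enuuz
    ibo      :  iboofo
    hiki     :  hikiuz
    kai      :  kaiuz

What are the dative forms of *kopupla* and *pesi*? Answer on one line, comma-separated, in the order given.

The alternation tracks the last vowel of the stem — -uz when the last vowel of the stem is a high vowel (*enu*, *hiki*, *kai*); -ofo when the last vowel of the stem is a non-high vowel (*venloga*, *ibo*).
*kopupla* — last vowel /a/ (a non-high vowel) → -ofo → *kopuplaofo*.
The last vowel of *pesi* is /i/, which is a high vowel, so the suffix is -uz, giving *pesiuz*.

kopuplaofo, pesiuz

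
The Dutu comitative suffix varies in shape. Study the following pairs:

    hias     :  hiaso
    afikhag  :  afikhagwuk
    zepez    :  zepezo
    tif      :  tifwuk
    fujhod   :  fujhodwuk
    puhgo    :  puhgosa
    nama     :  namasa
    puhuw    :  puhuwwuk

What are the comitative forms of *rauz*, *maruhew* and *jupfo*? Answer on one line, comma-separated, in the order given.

The alternation tracks the final sound of the stem — -o when the stem ends in a sibilant (*hias*, *zepez*); -wuk when the stem ends in a non-sibilant consonant (*afikhag*, *tif*, *fujhod*, *puhuw*); -sa when the stem ends in a vowel (*puhgo*, *nama*).
Since the final sound of *rauz* is /z/ (a sibilant), it takes -o, giving *rauzo*.
The final sound of *maruhew* is /w/, which is a non-sibilant consonant, so the suffix is -wuk, giving *maruhewwuk*.
*jupfo*: final sound = /o/, a vowel → -sa → *jupfosa*.

rauzo, maruhewwuk, jupfosa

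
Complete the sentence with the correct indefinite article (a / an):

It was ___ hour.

The indefinite article is chosen by the initial *sound* of the following word, not its spelling.
*hour* begins with the sound /aʊ/ (silent h) — a vowel sound.
So the article is *an*: It was an hour.

an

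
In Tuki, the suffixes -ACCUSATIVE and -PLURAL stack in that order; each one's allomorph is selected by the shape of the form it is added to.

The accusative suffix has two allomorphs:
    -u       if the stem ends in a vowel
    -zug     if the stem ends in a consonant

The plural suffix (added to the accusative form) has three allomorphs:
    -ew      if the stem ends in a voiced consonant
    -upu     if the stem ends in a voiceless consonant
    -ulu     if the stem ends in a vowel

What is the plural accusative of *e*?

Since the final sound of *e* is /e/ (a vowel), it takes -u, giving *eu*.
The final sound of the accusative form *eu* is /u/, which is a vowel, so the plural suffix is -ulu, giving *euulu*.

euulu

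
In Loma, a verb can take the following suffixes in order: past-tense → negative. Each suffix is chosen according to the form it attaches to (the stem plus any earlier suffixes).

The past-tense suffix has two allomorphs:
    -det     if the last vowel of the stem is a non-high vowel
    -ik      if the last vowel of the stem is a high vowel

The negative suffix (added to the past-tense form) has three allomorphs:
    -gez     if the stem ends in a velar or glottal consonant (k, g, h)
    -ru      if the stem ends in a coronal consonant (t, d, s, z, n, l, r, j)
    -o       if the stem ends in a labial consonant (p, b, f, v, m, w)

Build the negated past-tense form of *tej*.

The last vowel of *tej* is /e/, which is a non-high vowel, so the past-tense suffix is -det, giving *tejdet*.
The final consonant of the past-tense form *tejdet* is /t/, which is coronal, so the negative suffix is -ru, giving *tejdetru*.

tejdetru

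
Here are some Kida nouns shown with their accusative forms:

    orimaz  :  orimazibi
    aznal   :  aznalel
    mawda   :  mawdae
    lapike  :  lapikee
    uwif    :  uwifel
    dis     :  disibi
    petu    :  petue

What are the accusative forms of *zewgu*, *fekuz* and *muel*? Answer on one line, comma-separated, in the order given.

zewgue, fekuzibi, muelel

The alternation tracks the final sound of the stem — -ibi when the stem ends in a sibilant (*orimaz*, *dis*); -el when the stem ends in a non-sibilant consonant (*aznal*, *uwif*); -e when the stem ends in a vowel (*mawda*, *lapike*, *petu*).
*zewgu* — final sound /u/ (a vowel) → -e → *zewgue*.
*fekuz*: final sound = /z/, a sibilant → -ibi → *fekuzibi*.
*muel* — final sound /l/ (a non-sibilant consonant) → -el → *muelel*.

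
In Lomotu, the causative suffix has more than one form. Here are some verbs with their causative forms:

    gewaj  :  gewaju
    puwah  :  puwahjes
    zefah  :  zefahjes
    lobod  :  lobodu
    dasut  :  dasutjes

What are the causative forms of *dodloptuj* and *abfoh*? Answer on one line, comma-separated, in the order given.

Looking at the final consonant of each stem: -jes when the stem ends in a voiceless consonant (*puwah*, *zefah*, *dasut*); -u when the stem ends in a voiced consonant (*gewaj*, *lobod*).
The final consonant of *dodloptuj* is /j/, which is voiced, so the suffix is -u, giving *dodloptuju*.
*abfoh*: final consonant = /h/, voiceless → -jes → *abfohjes*.

dodloptuju, abfohjes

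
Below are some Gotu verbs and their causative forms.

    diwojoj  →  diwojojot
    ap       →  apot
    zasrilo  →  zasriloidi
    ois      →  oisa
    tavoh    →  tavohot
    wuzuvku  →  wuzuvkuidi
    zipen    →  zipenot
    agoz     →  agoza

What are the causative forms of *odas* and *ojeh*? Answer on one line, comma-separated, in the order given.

The suffix is conditioned by the final sound: -a when the stem ends in a sibilant (*ois*, *agoz*); -ot when the stem ends in a non-sibilant consonant (*diwojoj*, *ap*, *tavoh*, *zipen*); -idi when the stem ends in a vowel (*zasrilo*, *wuzuvku*).
*odas*: final sound = /s/, a sibilant → -a → *odasa*.
Since the final sound of *ojeh* is /h/ (a non-sibilant consonant), it takes -ot, giving *ojehot*.

odasa, ojehot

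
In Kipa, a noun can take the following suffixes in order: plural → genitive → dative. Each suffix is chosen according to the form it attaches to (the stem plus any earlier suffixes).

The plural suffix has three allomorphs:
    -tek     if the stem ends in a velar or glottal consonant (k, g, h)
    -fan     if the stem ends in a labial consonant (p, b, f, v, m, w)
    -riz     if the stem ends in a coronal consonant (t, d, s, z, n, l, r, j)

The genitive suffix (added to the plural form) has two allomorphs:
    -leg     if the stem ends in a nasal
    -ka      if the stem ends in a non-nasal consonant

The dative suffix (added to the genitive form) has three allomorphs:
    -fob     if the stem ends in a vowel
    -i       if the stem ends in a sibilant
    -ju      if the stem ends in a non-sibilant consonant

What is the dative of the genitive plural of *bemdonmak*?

bemdonmaktekkafob

*bemdonmak*: final consonant = /k/, velar/glottal → -tek → *bemdonmaktek*.
Since the final consonant of the plural form *bemdonmaktek* is /k/ (non-nasal), it takes -ka, giving *bemdonmaktekka*.
The genitive form *bemdonmaktekka* — final sound /a/ (a vowel) → -fob → *bemdonmaktekkafob*.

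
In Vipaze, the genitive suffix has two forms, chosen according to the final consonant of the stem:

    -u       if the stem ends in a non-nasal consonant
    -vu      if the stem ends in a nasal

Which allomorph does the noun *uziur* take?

The final consonant of *uziur* is /r/, which is non-nasal, so the suffix is -u.

-u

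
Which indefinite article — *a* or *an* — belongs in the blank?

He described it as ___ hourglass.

an

The indefinite article is chosen by the initial *sound* of the following word, not its spelling.
*hourglass* begins with the sound /aʊ/ (silent h) — a vowel sound.
So the article is *an*: He described it as an hourglass.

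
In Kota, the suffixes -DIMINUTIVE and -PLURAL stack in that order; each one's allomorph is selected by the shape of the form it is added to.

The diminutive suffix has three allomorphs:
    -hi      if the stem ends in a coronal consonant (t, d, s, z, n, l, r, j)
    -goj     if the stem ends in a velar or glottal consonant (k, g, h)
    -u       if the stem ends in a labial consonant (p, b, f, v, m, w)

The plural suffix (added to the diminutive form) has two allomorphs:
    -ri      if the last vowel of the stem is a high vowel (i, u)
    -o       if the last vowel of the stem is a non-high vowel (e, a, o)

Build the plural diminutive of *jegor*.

The final consonant of *jegor* is /r/, which is coronal, so the diminutive suffix is -hi, giving *jegorhi*.
Since the last vowel of the diminutive form *jegorhi* is /i/ (a high vowel), it takes -ri, giving *jegorhiri*.

jegorhiri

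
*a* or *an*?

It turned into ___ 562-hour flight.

a

The indefinite article is chosen by the initial *sound* of the following word, not its spelling.
The number *562* is spoken "five hundred …", beginning with /faɪv/ — a consonant sound.
So the article is *a*: It turned into a 562-hour flight.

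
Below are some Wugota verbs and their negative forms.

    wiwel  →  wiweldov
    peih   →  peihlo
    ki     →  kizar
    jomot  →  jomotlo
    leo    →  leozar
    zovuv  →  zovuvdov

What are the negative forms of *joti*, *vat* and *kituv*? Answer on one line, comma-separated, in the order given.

jotizar, vatlo, kituvdov

The pattern is voicing of the final sound: -lo when the stem ends in a voiceless consonant (*peih*, *jomot*); -dov when the stem ends in a voiced consonant (*wiwel*, *zovuv*); -zar when the stem ends in a vowel (*ki*, *leo*).
Since the final sound of *joti* is /i/ (a vowel), it takes -zar, giving *jotizar*.
*vat* — final sound /t/ (a voiceless consonant) → -lo → *vatlo*.
*kituv*: final sound = /v/, a voiced consonant → -dov → *kituvdov*.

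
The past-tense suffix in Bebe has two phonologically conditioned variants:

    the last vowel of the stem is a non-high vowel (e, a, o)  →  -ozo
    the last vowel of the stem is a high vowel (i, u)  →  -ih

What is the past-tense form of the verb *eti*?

etiih

*eti* — last vowel /i/ (a high vowel) → -ih → *etiih*.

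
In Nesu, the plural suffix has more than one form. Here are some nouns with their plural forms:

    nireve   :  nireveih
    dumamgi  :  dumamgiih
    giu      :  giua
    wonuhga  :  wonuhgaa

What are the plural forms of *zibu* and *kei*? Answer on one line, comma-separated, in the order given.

zibua, keiih

The suffix is conditioned by the last vowel: -ih when the last vowel of the stem is a front vowel (*nireve*, *dumamgi*); -a when the last vowel of the stem is a back vowel (*giu*, *wonuhga*).
*zibu* — last vowel /u/ (a back vowel) → -a → *zibua*.
Since the last vowel of *kei* is /i/ (a front vowel), it takes -ih, giving *keiih*.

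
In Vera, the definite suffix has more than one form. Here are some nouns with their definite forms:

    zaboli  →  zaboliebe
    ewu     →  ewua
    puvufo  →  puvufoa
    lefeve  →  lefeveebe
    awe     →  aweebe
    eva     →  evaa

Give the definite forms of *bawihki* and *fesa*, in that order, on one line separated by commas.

bawihkiebe, fesaa

Looking at the last vowel of each stem: -ebe when the last vowel of the stem is a front vowel (*zaboli*, *lefeve*, *awe*); -a when the last vowel of the stem is a back vowel (*ewu*, *puvufo*, *eva*).
*bawihki*: last vowel = /i/, a front vowel → -ebe → *bawihkiebe*.
Since the last vowel of *fesa* is /a/ (a back vowel), it takes -a, giving *fesaa*.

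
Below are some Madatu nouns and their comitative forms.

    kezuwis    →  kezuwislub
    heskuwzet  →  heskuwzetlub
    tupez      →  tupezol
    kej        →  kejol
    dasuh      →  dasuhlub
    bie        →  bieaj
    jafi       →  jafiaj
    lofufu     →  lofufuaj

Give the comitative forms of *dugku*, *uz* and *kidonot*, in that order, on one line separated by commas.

dugkuaj, uzol, kidonotlub

The alternation tracks the final sound of the stem — -lub when the stem ends in a voiceless consonant (*kezuwis*, *heskuwzet*, *dasuh*); -ol when the stem ends in a voiced consonant (*tupez*, *kej*); -aj when the stem ends in a vowel (*bie*, *jafi*, *lofufu*).
*dugku*: final sound = /u/, a vowel → -aj → *dugkuaj*.
The final sound of *uz* is /z/, which is a voiced consonant, so the suffix is -ol, giving *uzol*.
The final sound of *kidonot* is /t/, which is a voiceless consonant, so the suffix is -lub, giving *kidonotlub*.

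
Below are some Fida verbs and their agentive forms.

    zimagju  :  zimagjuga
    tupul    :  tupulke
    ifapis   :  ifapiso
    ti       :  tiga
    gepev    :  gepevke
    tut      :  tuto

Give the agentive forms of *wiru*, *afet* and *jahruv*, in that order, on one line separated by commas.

wiruga, afeto, jahruvke

The suffix is conditioned by the final sound: -o when the stem ends in a voiceless consonant (*ifapis*, *tut*); -ke when the stem ends in a voiced consonant (*tupul*, *gepev*); -ga when the stem ends in a vowel (*zimagju*, *ti*).
The final sound of *wiru* is /u/, which is a vowel, so the suffix is -ga, giving *wiruga*.
*afet* — final sound /t/ (a voiceless consonant) → -o → *afeto*.
The final sound of *jahruv* is /v/, which is a voiced consonant, so the suffix is -ke, giving *jahruvke*.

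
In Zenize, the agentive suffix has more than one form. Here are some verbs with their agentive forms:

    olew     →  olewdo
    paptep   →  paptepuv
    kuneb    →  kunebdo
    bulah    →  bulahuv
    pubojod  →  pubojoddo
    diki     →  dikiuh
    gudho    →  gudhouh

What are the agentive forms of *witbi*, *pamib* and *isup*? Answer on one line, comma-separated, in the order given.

Looking at the final sound of each stem: -uv when the stem ends in a voiceless consonant (*paptep*, *bulah*); -do when the stem ends in a voiced consonant (*olew*, *kuneb*, *pubojod*); -uh when the stem ends in a vowel (*diki*, *gudho*).
The final sound of *witbi* is /i/, which is a vowel, so the suffix is -uh, giving *witbiuh*.
*pamib*: final sound = /b/, a voiced consonant → -do → *pamibdo*.
The final sound of *isup* is /p/, which is a voiceless consonant, so the suffix is -uv, giving *isupuv*.

witbiuh, pamibdo, isupuv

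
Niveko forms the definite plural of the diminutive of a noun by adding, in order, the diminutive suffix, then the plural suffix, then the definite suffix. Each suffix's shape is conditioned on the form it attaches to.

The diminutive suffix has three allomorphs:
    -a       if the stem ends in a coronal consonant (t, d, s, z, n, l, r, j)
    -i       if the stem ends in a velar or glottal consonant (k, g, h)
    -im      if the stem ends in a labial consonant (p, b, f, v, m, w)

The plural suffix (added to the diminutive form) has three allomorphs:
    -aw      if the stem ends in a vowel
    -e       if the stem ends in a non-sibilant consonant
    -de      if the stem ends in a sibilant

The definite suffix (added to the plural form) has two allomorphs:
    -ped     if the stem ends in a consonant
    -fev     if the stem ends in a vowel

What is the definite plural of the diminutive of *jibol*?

*jibol* — final consonant /l/ (coronal) → -a → *jibola*.
The final sound of the diminutive form *jibola* is /a/, which is a vowel, so the plural suffix is -aw, giving *jibolaaw*.
Since the final sound of the plural form *jibolaaw* is /w/ (a consonant), it takes -ped, giving *jibolaawped*.

jibolaawped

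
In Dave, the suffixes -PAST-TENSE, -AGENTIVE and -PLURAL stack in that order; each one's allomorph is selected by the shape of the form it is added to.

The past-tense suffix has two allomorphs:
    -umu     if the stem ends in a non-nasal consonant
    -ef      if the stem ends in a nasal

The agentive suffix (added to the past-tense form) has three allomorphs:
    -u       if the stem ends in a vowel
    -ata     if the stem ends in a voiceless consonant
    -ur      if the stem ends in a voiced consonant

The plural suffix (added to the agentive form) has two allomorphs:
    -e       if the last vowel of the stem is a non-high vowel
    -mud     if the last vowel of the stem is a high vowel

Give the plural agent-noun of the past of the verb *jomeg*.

jomegumuumud

*jomeg*: final consonant = /g/, non-nasal → -umu → *jomegumu*.
Since the final sound of the past-tense form *jomegumu* is /u/ (a vowel), it takes -u, giving *jomegumuu*.
Since the last vowel of the agentive form *jomegumuu* is /u/ (a high vowel), it takes -mud, giving *jomegumuumud*.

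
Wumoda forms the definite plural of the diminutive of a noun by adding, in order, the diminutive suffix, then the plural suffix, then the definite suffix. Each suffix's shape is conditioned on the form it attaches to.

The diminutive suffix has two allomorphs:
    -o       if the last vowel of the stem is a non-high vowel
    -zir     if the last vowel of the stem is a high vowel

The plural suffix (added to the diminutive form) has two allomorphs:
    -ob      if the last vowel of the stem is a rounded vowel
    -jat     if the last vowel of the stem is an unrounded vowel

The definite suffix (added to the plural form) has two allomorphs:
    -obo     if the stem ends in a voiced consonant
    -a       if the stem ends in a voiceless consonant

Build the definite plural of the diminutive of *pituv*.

The last vowel of *pituv* is /u/, which is a high vowel, so the diminutive suffix is -zir, giving *pituvzir*.
The diminutive form *pituvzir*: last vowel = /i/, an unrounded vowel → -jat → *pituvzirjat*.
The plural form *pituvzirjat*: final consonant = /t/, voiceless → -a → *pituvzirjata*.

pituvzirjata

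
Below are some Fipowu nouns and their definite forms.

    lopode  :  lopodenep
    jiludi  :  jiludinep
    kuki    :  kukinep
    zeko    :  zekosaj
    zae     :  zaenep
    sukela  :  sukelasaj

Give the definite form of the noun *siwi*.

Looking at the last vowel of each stem: -nep when the last vowel of the stem is a front vowel (*lopode*, *jiludi*, *kuki*, *zae*); -saj when the last vowel of the stem is a back vowel (*zeko*, *sukela*).
Since the last vowel of *siwi* is /i/ (a front vowel), it takes -nep, giving *siwinep*.

siwinep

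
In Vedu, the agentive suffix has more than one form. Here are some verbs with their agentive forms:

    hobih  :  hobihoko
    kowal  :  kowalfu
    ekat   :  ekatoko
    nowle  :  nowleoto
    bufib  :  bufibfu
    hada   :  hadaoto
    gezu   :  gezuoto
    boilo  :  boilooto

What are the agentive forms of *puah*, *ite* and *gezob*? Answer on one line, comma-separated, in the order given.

The pattern is voicing of the final sound: -oko when the stem ends in a voiceless consonant (*hobih*, *ekat*); -fu when the stem ends in a voiced consonant (*kowal*, *bufib*); -oto when the stem ends in a vowel (*nowle*, *hada*, *gezu*, *boilo*).
*puah* — final sound /h/ (a voiceless consonant) → -oko → *puahoko*.
*ite* — final sound /e/ (a vowel) → -oto → *iteoto*.
*gezob* — final sound /b/ (a voiced consonant) → -fu → *gezobfu*.

puahoko, iteoto, gezobfu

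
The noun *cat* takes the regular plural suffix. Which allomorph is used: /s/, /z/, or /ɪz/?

The stem *cat* ends in a voiceless non-sibilant consonant.
The plural suffix surfaces as /ɪz/ after sibilants, /s/ after other voiceless consonants, and /z/ after other voiced sounds.
So the plural -s on *cat* is pronounced /s/.

/s/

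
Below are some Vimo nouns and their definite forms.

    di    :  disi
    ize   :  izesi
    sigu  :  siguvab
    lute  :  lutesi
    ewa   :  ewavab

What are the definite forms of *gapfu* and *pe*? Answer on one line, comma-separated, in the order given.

gapfuvab, pesi

Looking at the last vowel of each stem: -si when the last vowel of the stem is a front vowel (*di*, *ize*, *lute*); -vab when the last vowel of the stem is a back vowel (*sigu*, *ewa*).
*gapfu* — last vowel /u/ (a back vowel) → -vab → *gapfuvab*.
Since the last vowel of *pe* is /e/ (a front vowel), it takes -si, giving *pesi*.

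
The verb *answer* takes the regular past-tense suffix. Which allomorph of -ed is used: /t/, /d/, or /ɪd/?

/d/

The stem *answer* ends in a voiced sound other than /d/.
The -ed suffix is realized as /ɪd/ after /t, d/; as /t/ after other voiceless consonants; and as /d/ after other voiced sounds.
So -ed on *answer* is pronounced /d/.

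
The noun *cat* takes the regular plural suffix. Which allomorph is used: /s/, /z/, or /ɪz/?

The stem *cat* ends in a voiceless non-sibilant consonant.
The plural suffix surfaces as /ɪz/ after sibilants, /s/ after other voiceless consonants, and /z/ after other voiced sounds.
So the plural -s on *cat* is pronounced /s/.

/s/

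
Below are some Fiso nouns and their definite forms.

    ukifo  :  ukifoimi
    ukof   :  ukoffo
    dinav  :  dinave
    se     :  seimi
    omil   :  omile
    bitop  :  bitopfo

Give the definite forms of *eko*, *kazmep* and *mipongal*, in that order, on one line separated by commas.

ekoimi, kazmepfo, mipongale

The suffix is conditioned by the final sound: -fo when the stem ends in a voiceless consonant (*ukof*, *bitop*); -e when the stem ends in a voiced consonant (*dinav*, *omil*); -imi when the stem ends in a vowel (*ukifo*, *se*).
*eko* — final sound /o/ (a vowel) → -imi → *ekoimi*.
*kazmep* — final sound /p/ (a voiceless consonant) → -fo → *kazmepfo*.
*mipongal* — final sound /l/ (a voiced consonant) → -e → *mipongale*.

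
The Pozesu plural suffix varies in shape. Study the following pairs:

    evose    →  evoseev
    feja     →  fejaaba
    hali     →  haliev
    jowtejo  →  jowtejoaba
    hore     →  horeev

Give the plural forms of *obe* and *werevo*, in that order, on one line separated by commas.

The pattern is front/back vowel harmony: -ev when the last vowel of the stem is a front vowel (*evose*, *hali*, *hore*); -aba when the last vowel of the stem is a back vowel (*feja*, *jowtejo*).
*obe*: last vowel = /e/, a front vowel → -ev → *obeev*.
*werevo* — last vowel /o/ (a back vowel) → -aba → *werevoaba*.

obeev, werevoaba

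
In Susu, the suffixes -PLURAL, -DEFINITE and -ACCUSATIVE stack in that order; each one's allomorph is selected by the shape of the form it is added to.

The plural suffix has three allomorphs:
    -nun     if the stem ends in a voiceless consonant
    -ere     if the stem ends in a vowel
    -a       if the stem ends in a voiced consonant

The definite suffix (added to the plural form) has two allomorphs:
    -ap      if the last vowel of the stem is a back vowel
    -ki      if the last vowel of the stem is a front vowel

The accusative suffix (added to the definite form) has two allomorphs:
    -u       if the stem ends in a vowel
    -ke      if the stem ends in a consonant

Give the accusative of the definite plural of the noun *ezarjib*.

ezarjibaapke

Since the final sound of *ezarjib* is /b/ (a voiced consonant), it takes -a, giving *ezarjiba*.
The plural form *ezarjiba* — last vowel /a/ (a back vowel) → -ap → *ezarjibaap*.
The definite form *ezarjibaap*: final sound = /p/, a consonant → -ke → *ezarjibaapke*.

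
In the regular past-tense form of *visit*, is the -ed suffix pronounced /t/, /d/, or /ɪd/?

The stem *visit* ends in /t/ or /d/.
The -ed suffix is realized as /ɪd/ after /t, d/; as /t/ after other voiceless consonants; and as /d/ after other voiced sounds.
So -ed on *visit* is pronounced /ɪd/.

/ɪd/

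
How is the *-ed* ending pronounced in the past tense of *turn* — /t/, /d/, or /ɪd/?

The stem *turn* ends in a voiced sound other than /d/.
The -ed suffix is realized as /ɪd/ after /t, d/; as /t/ after other voiceless consonants; and as /d/ after other voiced sounds.
So -ed on *turn* is pronounced /d/.

/d/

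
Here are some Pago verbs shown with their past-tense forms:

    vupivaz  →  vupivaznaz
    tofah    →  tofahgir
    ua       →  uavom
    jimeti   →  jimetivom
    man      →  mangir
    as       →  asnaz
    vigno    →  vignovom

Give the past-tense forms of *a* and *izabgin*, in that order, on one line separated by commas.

avom, izabgingir

The suffix is conditioned by the final sound: -naz when the stem ends in a sibilant (*vupivaz*, *as*); -gir when the stem ends in a non-sibilant consonant (*tofah*, *man*); -vom when the stem ends in a vowel (*ua*, *jimeti*, *vigno*).
Since the final sound of *a* is /a/ (a vowel), it takes -vom, giving *avom*.
The final sound of *izabgin* is /n/, which is a non-sibilant consonant, so the suffix is -gir, giving *izabgingir*.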